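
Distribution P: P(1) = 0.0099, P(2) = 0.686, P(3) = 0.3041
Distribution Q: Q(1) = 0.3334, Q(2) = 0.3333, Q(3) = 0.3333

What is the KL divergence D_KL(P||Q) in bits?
0.6239 bits

D_KL(P||Q) = Σ P(x) log₂(P(x)/Q(x))

Computing term by term:
  P(1)·log₂(P(1)/Q(1)) = 0.0099·log₂(0.0099/0.3334) = -0.05023
  P(2)·log₂(P(2)/Q(2)) = 0.686·log₂(0.686/0.3333) = 0.71439
  P(3)·log₂(P(3)/Q(3)) = 0.3041·log₂(0.3041/0.3333) = -0.04022

D_KL(P||Q) = -0.05023 + 0.71439 - 0.04022 = 0.62394 ≈ 0.6239 bits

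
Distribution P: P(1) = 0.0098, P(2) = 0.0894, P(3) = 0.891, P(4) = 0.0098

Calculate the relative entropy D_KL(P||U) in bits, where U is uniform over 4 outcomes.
1.4094 bits

U(i) = 1/4 for all i

D_KL(P||U) = Σ P(x) log₂(P(x) / (1/4))
           = Σ P(x) log₂(P(x)) + log₂(4)
           = log₂(4) - H(P)

H(P) = -Σ P(x) log₂(P(x)):
  -P(1)·log₂(P(1)) = -(0.0098)·log₂(0.0098) = 0.06540
  -P(2)·log₂(P(2)) = -(0.0894)·log₂(0.0894) = 0.31143
  -P(3)·log₂(P(3)) = -(0.891)·log₂(0.891) = 0.14835
  -P(4)·log₂(P(4)) = -(0.0098)·log₂(0.0098) = 0.06540
H(P) = 0.06540 + 0.31143 + 0.14835 + 0.06540 = 0.59058 bits

log₂(4) = 2.00000 bits

D_KL(P||U) = 2.00000 - 0.59058 = 1.40942 ≈ 1.4094 bits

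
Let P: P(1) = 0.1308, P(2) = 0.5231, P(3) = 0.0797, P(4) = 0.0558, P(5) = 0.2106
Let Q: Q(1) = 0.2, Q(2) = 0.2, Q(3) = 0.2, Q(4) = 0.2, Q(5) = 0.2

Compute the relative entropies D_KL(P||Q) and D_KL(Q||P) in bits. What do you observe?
D_KL(P||Q) = 0.4526 bits, D_KL(Q||P) = 0.4640 bits. The two directions give different values (D_KL(Q||P) exceeds D_KL(P||Q) by 0.0114 bits): KL divergence is asymmetric.

D_KL(P||Q) = Σ P(x) log₂(P(x)/Q(x))

Computing term by term:
  P(1)·log₂(P(1)/Q(1)) = 0.1308·log₂(0.1308/0.2) = -0.08013
  P(2)·log₂(P(2)/Q(2)) = 0.5231·log₂(0.5231/0.2) = 0.72559
  P(3)·log₂(P(3)/Q(3)) = 0.0797·log₂(0.0797/0.2) = -0.10579
  P(4)·log₂(P(4)/Q(4)) = 0.0558·log₂(0.0558/0.2) = -0.10276
  P(5)·log₂(P(5)/Q(5)) = 0.2106·log₂(0.2106/0.2) = 0.01569

D_KL(P||Q) = -0.08013 + 0.72559 - 0.10579 - 0.10276 + 0.01569 = 0.45260 ≈ 0.4526 bits

D_KL(Q||P) = Σ Q(x) log₂(Q(x)/P(x))

Computing term by term:
  Q(1)·log₂(Q(1)/P(1)) = 0.2·log₂(0.2/0.1308) = 0.12253
  Q(2)·log₂(Q(2)/P(2)) = 0.2·log₂(0.2/0.5231) = -0.27742
  Q(3)·log₂(Q(3)/P(3)) = 0.2·log₂(0.2/0.0797) = 0.26547
  Q(4)·log₂(Q(4)/P(4)) = 0.2·log₂(0.2/0.0558) = 0.36833
  Q(5)·log₂(Q(5)/P(5)) = 0.2·log₂(0.2/0.2106) = -0.01490

D_KL(Q||P) = 0.12253 - 0.27742 + 0.26547 + 0.36833 - 0.01490 = 0.46401 ≈ 0.4640 bits

These are NOT equal (difference: 0.0114 bits). KL divergence is asymmetric: D_KL(P||Q) ≠ D_KL(Q||P) in general.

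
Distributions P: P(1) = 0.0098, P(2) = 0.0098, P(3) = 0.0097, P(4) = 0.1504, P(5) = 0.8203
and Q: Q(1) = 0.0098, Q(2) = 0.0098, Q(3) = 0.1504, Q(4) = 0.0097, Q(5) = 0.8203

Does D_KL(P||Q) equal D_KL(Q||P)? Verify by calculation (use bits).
D_KL(P||Q) = 0.5564 bits, D_KL(Q||P) = 0.5564 bits. Yes — for this pair D_KL(P||Q) = D_KL(Q||P).

D_KL(P||Q) = Σ P(x) log₂(P(x)/Q(x))

Computing term by term:
  P(1)·log₂(P(1)/Q(1)) = 0.0098·log₂(0.0098/0.0098) = 0.00000
  P(2)·log₂(P(2)/Q(2)) = 0.0098·log₂(0.0098/0.0098) = 0.00000
  P(3)·log₂(P(3)/Q(3)) = 0.0097·log₂(0.0097/0.1504) = -0.03836
  P(4)·log₂(P(4)/Q(4)) = 0.1504·log₂(0.1504/0.0097) = 0.59478
  P(5)·log₂(P(5)/Q(5)) = 0.8203·log₂(0.8203/0.8203) = 0.00000

D_KL(P||Q) = 0.00000 + 0.00000 - 0.03836 + 0.59478 + 0.00000 = 0.55642 ≈ 0.5564 bits

D_KL(Q||P) = Σ Q(x) log₂(Q(x)/P(x))

Computing term by term:
  Q(1)·log₂(Q(1)/P(1)) = 0.0098·log₂(0.0098/0.0098) = 0.00000
  Q(2)·log₂(Q(2)/P(2)) = 0.0098·log₂(0.0098/0.0098) = 0.00000
  Q(3)·log₂(Q(3)/P(3)) = 0.1504·log₂(0.1504/0.0097) = 0.59478
  Q(4)·log₂(Q(4)/P(4)) = 0.0097·log₂(0.0097/0.1504) = -0.03836
  Q(5)·log₂(Q(5)/P(5)) = 0.8203·log₂(0.8203/0.8203) = 0.00000

D_KL(Q||P) = 0.00000 + 0.00000 + 0.59478 - 0.03836 + 0.00000 = 0.55642 ≈ 0.5564 bits

These ARE equal here. Q is P with outcomes relabeled (Q(3) = P(4), Q(4) = P(3)) by a relabeling that is its own inverse, so the two sums contain exactly the same terms in a different order. This is a special case — KL divergence is not symmetric in general: D_KL(P||Q) ≠ D_KL(Q||P) for most P, Q.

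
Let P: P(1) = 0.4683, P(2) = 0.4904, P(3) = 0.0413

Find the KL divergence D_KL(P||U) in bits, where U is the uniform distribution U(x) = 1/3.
0.3784 bits

U(i) = 1/3 for all i

D_KL(P||U) = Σ P(x) log₂(P(x) / (1/3))
           = Σ P(x) log₂(P(x)) + log₂(3)
           = log₂(3) - H(P)

H(P) = -Σ P(x) log₂(P(x)):
  -P(1)·log₂(P(1)) = -(0.4683)·log₂(0.4683) = 0.51255
  -P(2)·log₂(P(2)) = -(0.4904)·log₂(0.4904) = 0.50412
  -P(3)·log₂(P(3)) = -(0.0413)·log₂(0.0413) = 0.18989
H(P) = 0.51255 + 0.50412 + 0.18989 = 1.20656 bits

log₂(3) = 1.58496 bits

D_KL(P||U) = 1.58496 - 1.20656 = 0.37840 ≈ 0.3784 bits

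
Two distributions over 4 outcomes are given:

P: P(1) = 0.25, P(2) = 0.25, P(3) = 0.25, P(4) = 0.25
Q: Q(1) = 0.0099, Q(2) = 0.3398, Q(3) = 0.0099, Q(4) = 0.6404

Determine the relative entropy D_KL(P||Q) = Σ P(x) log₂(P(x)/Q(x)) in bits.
1.8792 bits

D_KL(P||Q) = Σ P(x) log₂(P(x)/Q(x))

Computing term by term:
  P(1)·log₂(P(1)/Q(1)) = 0.25·log₂(0.25/0.0099) = 1.16459
  P(2)·log₂(P(2)/Q(2)) = 0.25·log₂(0.25/0.3398) = -0.11069
  P(3)·log₂(P(3)/Q(3)) = 0.25·log₂(0.25/0.0099) = 1.16459
  P(4)·log₂(P(4)/Q(4)) = 0.25·log₂(0.25/0.6404) = -0.33926

D_KL(P||Q) = 1.16459 - 0.11069 + 1.16459 - 0.33926 = 1.87923 ≈ 1.8792 bits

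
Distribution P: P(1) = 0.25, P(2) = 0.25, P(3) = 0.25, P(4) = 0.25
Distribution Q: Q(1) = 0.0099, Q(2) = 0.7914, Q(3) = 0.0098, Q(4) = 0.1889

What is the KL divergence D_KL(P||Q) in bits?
2.0183 bits

D_KL(P||Q) = Σ P(x) log₂(P(x)/Q(x))

Computing term by term:
  P(1)·log₂(P(1)/Q(1)) = 0.25·log₂(0.25/0.0099) = 1.16459
  P(2)·log₂(P(2)/Q(2)) = 0.25·log₂(0.25/0.7914) = -0.41562
  P(3)·log₂(P(3)/Q(3)) = 0.25·log₂(0.25/0.0098) = 1.16825
  P(4)·log₂(P(4)/Q(4)) = 0.25·log₂(0.25/0.1889) = 0.10108

D_KL(P||Q) = 1.16459 - 0.41562 + 1.16825 + 0.10108 = 2.01830 ≈ 2.0183 bits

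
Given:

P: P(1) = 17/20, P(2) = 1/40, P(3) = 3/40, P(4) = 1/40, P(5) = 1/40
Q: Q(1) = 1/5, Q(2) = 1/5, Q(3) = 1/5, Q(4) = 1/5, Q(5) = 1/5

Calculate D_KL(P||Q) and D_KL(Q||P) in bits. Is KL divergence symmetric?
D_KL(P||Q) = 1.4432 bits, D_KL(Q||P) = 1.6655 bits. No, KL divergence is not symmetric.

D_KL(P||Q) = Σ P(x) log₂(P(x)/Q(x))

Computing term by term:
  P(1)·log₂(P(1)/Q(1)) = (17/20)·log₂((17/20)/(1/5)) = 1.77434
  P(2)·log₂(P(2)/Q(2)) = (1/40)·log₂((1/40)/(1/5)) = -0.07500
  P(3)·log₂(P(3)/Q(3)) = (3/40)·log₂((3/40)/(1/5)) = -0.10613
  P(4)·log₂(P(4)/Q(4)) = (1/40)·log₂((1/40)/(1/5)) = -0.07500
  P(5)·log₂(P(5)/Q(5)) = (1/40)·log₂((1/40)/(1/5)) = -0.07500

D_KL(P||Q) = 1.77434 - 0.07500 - 0.10613 - 0.07500 - 0.07500 = 1.44321 ≈ 1.4432 bits

D_KL(Q||P) = Σ Q(x) log₂(Q(x)/P(x))

Computing term by term:
  Q(1)·log₂(Q(1)/P(1)) = (1/5)·log₂((1/5)/(17/20)) = -0.41749
  Q(2)·log₂(Q(2)/P(2)) = (1/5)·log₂((1/5)/(1/40)) = 0.60000
  Q(3)·log₂(Q(3)/P(3)) = (1/5)·log₂((1/5)/(3/40)) = 0.28301
  Q(4)·log₂(Q(4)/P(4)) = (1/5)·log₂((1/5)/(1/40)) = 0.60000
  Q(5)·log₂(Q(5)/P(5)) = (1/5)·log₂((1/5)/(1/40)) = 0.60000

D_KL(Q||P) = -0.41749 + 0.60000 + 0.28301 + 0.60000 + 0.60000 = 1.66552 ≈ 1.6655 bits

These are NOT equal (difference: 0.2223 bits). KL divergence is asymmetric: D_KL(P||Q) ≠ D_KL(Q||P) in general.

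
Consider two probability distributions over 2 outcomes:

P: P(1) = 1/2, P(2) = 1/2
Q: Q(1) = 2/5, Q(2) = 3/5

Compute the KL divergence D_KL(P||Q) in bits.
0.0294 bits

D_KL(P||Q) = Σ P(x) log₂(P(x)/Q(x))

Computing term by term:
  P(1)·log₂(P(1)/Q(1)) = (1/2)·log₂((1/2)/(2/5)) = 0.16096
  P(2)·log₂(P(2)/Q(2)) = (1/2)·log₂((1/2)/(3/5)) = -0.13152

D_KL(P||Q) = 0.16096 - 0.13152 = 0.02944 ≈ 0.0294 bits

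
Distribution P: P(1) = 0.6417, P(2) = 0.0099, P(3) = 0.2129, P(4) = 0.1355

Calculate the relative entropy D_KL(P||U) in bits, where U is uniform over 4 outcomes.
0.6575 bits

U(i) = 1/4 for all i

D_KL(P||U) = Σ P(x) log₂(P(x) / (1/4))
           = Σ P(x) log₂(P(x)) + log₂(4)
           = log₂(4) - H(P)

H(P) = -Σ P(x) log₂(P(x)):
  -P(1)·log₂(P(1)) = -(0.6417)·log₂(0.6417) = 0.41071
  -P(2)·log₂(P(2)) = -(0.0099)·log₂(0.0099) = 0.06592
  -P(3)·log₂(P(3)) = -(0.2129)·log₂(0.2129) = 0.47514
  -P(4)·log₂(P(4)) = -(0.1355)·log₂(0.1355) = 0.39073
H(P) = 0.41071 + 0.06592 + 0.47514 + 0.39073 = 1.34250 bits

log₂(4) = 2.00000 bits

D_KL(P||U) = 2.00000 - 1.34250 = 0.65750 ≈ 0.6575 bits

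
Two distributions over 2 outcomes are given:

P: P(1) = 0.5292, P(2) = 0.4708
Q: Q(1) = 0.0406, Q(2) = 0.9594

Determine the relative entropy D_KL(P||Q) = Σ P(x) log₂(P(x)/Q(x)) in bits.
1.4768 bits

D_KL(P||Q) = Σ P(x) log₂(P(x)/Q(x))

Computing term by term:
  P(1)·log₂(P(1)/Q(1)) = 0.5292·log₂(0.5292/0.0406) = 1.96030
  P(2)·log₂(P(2)/Q(2)) = 0.4708·log₂(0.4708/0.9594) = -0.48352

D_KL(P||Q) = 1.96030 - 0.48352 = 1.47678 ≈ 1.4768 bits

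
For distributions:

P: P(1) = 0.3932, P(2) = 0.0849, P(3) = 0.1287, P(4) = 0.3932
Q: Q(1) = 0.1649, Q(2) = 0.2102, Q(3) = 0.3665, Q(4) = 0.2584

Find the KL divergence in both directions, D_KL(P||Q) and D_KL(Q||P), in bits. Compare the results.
D_KL(P||Q) = 0.4257 bits, D_KL(Q||P) = 0.4650 bits. D_KL(Q||P) is larger than D_KL(P||Q) by 0.0393 bits; the two directions differ.

D_KL(P||Q) = Σ P(x) log₂(P(x)/Q(x))

Computing term by term:
  P(1)·log₂(P(1)/Q(1)) = 0.3932·log₂(0.3932/0.1649) = 0.49294
  P(2)·log₂(P(2)/Q(2)) = 0.0849·log₂(0.0849/0.2102) = -0.11104
  P(3)·log₂(P(3)/Q(3)) = 0.1287·log₂(0.1287/0.3665) = -0.19431
  P(4)·log₂(P(4)/Q(4)) = 0.3932·log₂(0.3932/0.2584) = 0.23814

D_KL(P||Q) = 0.49294 - 0.11104 - 0.19431 + 0.23814 = 0.42573 ≈ 0.4257 bits

D_KL(Q||P) = Σ Q(x) log₂(Q(x)/P(x))

Computing term by term:
  Q(1)·log₂(Q(1)/P(1)) = 0.1649·log₂(0.1649/0.3932) = -0.20673
  Q(2)·log₂(Q(2)/P(2)) = 0.2102·log₂(0.2102/0.0849) = 0.27493
  Q(3)·log₂(Q(3)/P(3)) = 0.3665·log₂(0.3665/0.1287) = 0.55334
  Q(4)·log₂(Q(4)/P(4)) = 0.2584·log₂(0.2584/0.3932) = -0.15650

D_KL(Q||P) = -0.20673 + 0.27493 + 0.55334 - 0.15650 = 0.46504 ≈ 0.4650 bits

These are NOT equal (difference: 0.0393 bits). KL divergence is asymmetric: D_KL(P||Q) ≠ D_KL(Q||P) in general.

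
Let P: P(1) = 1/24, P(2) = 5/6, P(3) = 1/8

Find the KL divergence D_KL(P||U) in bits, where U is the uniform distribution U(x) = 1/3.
0.7997 bits

U(i) = 1/3 for all i

D_KL(P||U) = Σ P(x) log₂(P(x) / (1/3))
           = Σ P(x) log₂(P(x)) + log₂(3)
           = log₂(3) - H(P)

H(P) = -Σ P(x) log₂(P(x)):
  -P(1)·log₂(P(1)) = -(1/24)·log₂(1/24) = 0.19104
  -P(2)·log₂(P(2)) = -(5/6)·log₂(5/6) = 0.21920
  -P(3)·log₂(P(3)) = -(1/8)·log₂(1/8) = 0.37500
H(P) = 0.19104 + 0.21920 + 0.37500 = 0.78524 bits

log₂(3) = 1.58496 bits

D_KL(P||U) = 1.58496 - 0.78524 = 0.79972 ≈ 0.7997 bits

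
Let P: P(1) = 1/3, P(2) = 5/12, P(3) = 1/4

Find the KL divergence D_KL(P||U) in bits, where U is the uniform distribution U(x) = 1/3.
0.0304 bits

U(i) = 1/3 for all i

D_KL(P||U) = Σ P(x) log₂(P(x) / (1/3))
           = Σ P(x) log₂(P(x)) + log₂(3)
           = log₂(3) - H(P)

H(P) = -Σ P(x) log₂(P(x)):
  -P(1)·log₂(P(1)) = -(1/3)·log₂(1/3) = 0.52832
  -P(2)·log₂(P(2)) = -(5/12)·log₂(5/12) = 0.52626
  -P(3)·log₂(P(3)) = -(1/4)·log₂(1/4) = 0.50000
H(P) = 0.52832 + 0.52626 + 0.50000 = 1.55458 bits

log₂(3) = 1.58496 bits

D_KL(P||U) = 1.58496 - 1.55458 = 0.03038 ≈ 0.0304 bits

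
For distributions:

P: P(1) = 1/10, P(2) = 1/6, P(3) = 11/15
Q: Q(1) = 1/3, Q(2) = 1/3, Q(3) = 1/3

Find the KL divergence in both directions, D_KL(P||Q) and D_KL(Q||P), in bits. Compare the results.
D_KL(P||Q) = 0.4938 bits, D_KL(Q||P) = 0.5332 bits. D_KL(Q||P) is larger than D_KL(P||Q) by 0.0394 bits; the two directions differ.

D_KL(P||Q) = Σ P(x) log₂(P(x)/Q(x))

Computing term by term:
  P(1)·log₂(P(1)/Q(1)) = (1/10)·log₂((1/10)/(1/3)) = -0.17370
  P(2)·log₂(P(2)/Q(2)) = (1/6)·log₂((1/6)/(1/3)) = -0.16667
  P(3)·log₂(P(3)/Q(3)) = (11/15)·log₂((11/15)/(1/3)) = 0.83417

D_KL(P||Q) = -0.17370 - 0.16667 + 0.83417 = 0.49380 ≈ 0.4938 bits

D_KL(Q||P) = Σ Q(x) log₂(Q(x)/P(x))

Computing term by term:
  Q(1)·log₂(Q(1)/P(1)) = (1/3)·log₂((1/3)/(1/10)) = 0.57899
  Q(2)·log₂(Q(2)/P(2)) = (1/3)·log₂((1/3)/(1/6)) = 0.33333
  Q(3)·log₂(Q(3)/P(3)) = (1/3)·log₂((1/3)/(11/15)) = -0.37917

D_KL(Q||P) = 0.57899 + 0.33333 - 0.37917 = 0.53315 ≈ 0.5332 bits

These are NOT equal (difference: 0.0394 bits). KL divergence is asymmetric: D_KL(P||Q) ≠ D_KL(Q||P) in general.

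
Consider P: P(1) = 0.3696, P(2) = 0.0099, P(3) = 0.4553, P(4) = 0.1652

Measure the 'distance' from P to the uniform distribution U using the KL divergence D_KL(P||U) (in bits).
0.4574 bits

U(i) = 1/4 for all i

D_KL(P||U) = Σ P(x) log₂(P(x) / (1/4))
           = Σ P(x) log₂(P(x)) + log₂(4)
           = log₂(4) - H(P)

H(P) = -Σ P(x) log₂(P(x)):
  -P(1)·log₂(P(1)) = -(0.3696)·log₂(0.3696) = 0.53073
  -P(2)·log₂(P(2)) = -(0.0099)·log₂(0.0099) = 0.06592
  -P(3)·log₂(P(3)) = -(0.4553)·log₂(0.4553) = 0.51682
  -P(4)·log₂(P(4)) = -(0.1652)·log₂(0.1652) = 0.42914
H(P) = 0.53073 + 0.06592 + 0.51682 + 0.42914 = 1.54261 bits

log₂(4) = 2.00000 bits

D_KL(P||U) = 2.00000 - 1.54261 = 0.45739 ≈ 0.4574 bits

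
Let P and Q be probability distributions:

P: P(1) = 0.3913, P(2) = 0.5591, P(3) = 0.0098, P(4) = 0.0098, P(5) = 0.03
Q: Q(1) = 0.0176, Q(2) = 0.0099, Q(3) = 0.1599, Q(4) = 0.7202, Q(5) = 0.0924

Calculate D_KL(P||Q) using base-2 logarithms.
4.8557 bits

D_KL(P||Q) = Σ P(x) log₂(P(x)/Q(x))

Computing term by term:
  P(1)·log₂(P(1)/Q(1)) = 0.3913·log₂(0.3913/0.0176) = 1.75092
  P(2)·log₂(P(2)/Q(2)) = 0.5591·log₂(0.5591/0.0099) = 3.25370
  P(3)·log₂(P(3)/Q(3)) = 0.0098·log₂(0.0098/0.1599) = -0.03948
  P(4)·log₂(P(4)/Q(4)) = 0.0098·log₂(0.0098/0.7202) = -0.06075
  P(5)·log₂(P(5)/Q(5)) = 0.03·log₂(0.03/0.0924) = -0.04869

D_KL(P||Q) = 1.75092 + 3.25370 - 0.03948 - 0.06075 - 0.04869 = 4.85570 ≈ 4.8557 bits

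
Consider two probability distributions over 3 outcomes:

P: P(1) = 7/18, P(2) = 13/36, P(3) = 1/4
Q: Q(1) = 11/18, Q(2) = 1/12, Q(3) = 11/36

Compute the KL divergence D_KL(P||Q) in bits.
0.4380 bits

D_KL(P||Q) = Σ P(x) log₂(P(x)/Q(x))

Computing term by term:
  P(1)·log₂(P(1)/Q(1)) = (7/18)·log₂((7/18)/(11/18)) = -0.25359
  P(2)·log₂(P(2)/Q(2)) = (13/36)·log₂((13/36)/(1/12)) = 0.76392
  P(3)·log₂(P(3)/Q(3)) = (1/4)·log₂((1/4)/(11/36)) = -0.07238

D_KL(P||Q) = -0.25359 + 0.76392 - 0.07238 = 0.43795 ≈ 0.4380 bits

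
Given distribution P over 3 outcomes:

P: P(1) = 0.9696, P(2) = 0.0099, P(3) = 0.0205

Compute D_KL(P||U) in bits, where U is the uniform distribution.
1.3609 bits

U(i) = 1/3 for all i

D_KL(P||U) = Σ P(x) log₂(P(x) / (1/3))
           = Σ P(x) log₂(P(x)) + log₂(3)
           = log₂(3) - H(P)

H(P) = -Σ P(x) log₂(P(x)):
  -P(1)·log₂(P(1)) = -(0.9696)·log₂(0.9696) = 0.04318
  -P(2)·log₂(P(2)) = -(0.0099)·log₂(0.0099) = 0.06592
  -P(3)·log₂(P(3)) = -(0.0205)·log₂(0.0205) = 0.11497
H(P) = 0.04318 + 0.06592 + 0.11497 = 0.22407 bits

log₂(3) = 1.58496 bits

D_KL(P||U) = 1.58496 - 0.22407 = 1.36089 ≈ 1.3609 bits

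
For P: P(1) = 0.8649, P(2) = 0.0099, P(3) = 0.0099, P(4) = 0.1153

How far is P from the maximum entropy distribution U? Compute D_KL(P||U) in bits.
1.3277 bits

U(i) = 1/4 for all i

D_KL(P||U) = Σ P(x) log₂(P(x) / (1/4))
           = Σ P(x) log₂(P(x)) + log₂(4)
           = log₂(4) - H(P)

H(P) = -Σ P(x) log₂(P(x)):
  -P(1)·log₂(P(1)) = -(0.8649)·log₂(0.8649) = 0.18111
  -P(2)·log₂(P(2)) = -(0.0099)·log₂(0.0099) = 0.06592
  -P(3)·log₂(P(3)) = -(0.0099)·log₂(0.0099) = 0.06592
  -P(4)·log₂(P(4)) = -(0.1153)·log₂(0.1153) = 0.35934
H(P) = 0.18111 + 0.06592 + 0.06592 + 0.35934 = 0.67229 bits

log₂(4) = 2.00000 bits

D_KL(P||U) = 2.00000 - 0.67229 = 1.32771 ≈ 1.3277 bits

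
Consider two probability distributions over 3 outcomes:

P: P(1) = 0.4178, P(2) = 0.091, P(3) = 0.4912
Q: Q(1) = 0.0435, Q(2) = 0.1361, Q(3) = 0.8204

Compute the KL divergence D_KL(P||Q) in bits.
0.9472 bits

D_KL(P||Q) = Σ P(x) log₂(P(x)/Q(x))

Computing term by term:
  P(1)·log₂(P(1)/Q(1)) = 0.4178·log₂(0.4178/0.0435) = 1.36358
  P(2)·log₂(P(2)/Q(2)) = 0.091·log₂(0.091/0.1361) = -0.05285
  P(3)·log₂(P(3)/Q(3)) = 0.4912·log₂(0.4912/0.8204) = -0.36350

D_KL(P||Q) = 1.36358 - 0.05285 - 0.36350 = 0.94723 ≈ 0.9472 bits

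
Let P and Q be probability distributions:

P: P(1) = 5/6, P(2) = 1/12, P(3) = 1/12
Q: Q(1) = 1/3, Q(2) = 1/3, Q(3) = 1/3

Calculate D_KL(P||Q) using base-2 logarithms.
0.7683 bits

D_KL(P||Q) = Σ P(x) log₂(P(x)/Q(x))

Computing term by term:
  P(1)·log₂(P(1)/Q(1)) = (5/6)·log₂((5/6)/(1/3)) = 1.10161
  P(2)·log₂(P(2)/Q(2)) = (1/12)·log₂((1/12)/(1/3)) = -0.16667
  P(3)·log₂(P(3)/Q(3)) = (1/12)·log₂((1/12)/(1/3)) = -0.16667

D_KL(P||Q) = 1.10161 - 0.16667 - 0.16667 = 0.76827 ≈ 0.7683 bits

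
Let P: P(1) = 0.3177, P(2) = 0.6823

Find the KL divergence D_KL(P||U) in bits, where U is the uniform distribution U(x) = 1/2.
0.0981 bits

U(i) = 1/2 for all i

D_KL(P||U) = Σ P(x) log₂(P(x) / (1/2))
           = Σ P(x) log₂(P(x)) + log₂(2)
           = log₂(2) - H(P)

H(P) = -Σ P(x) log₂(P(x)):
  -P(1)·log₂(P(1)) = -(0.3177)·log₂(0.3177) = 0.52556
  -P(2)·log₂(P(2)) = -(0.6823)·log₂(0.6823) = 0.37630
H(P) = 0.52556 + 0.37630 = 0.90186 bits

log₂(2) = 1.00000 bits

D_KL(P||U) = 1.00000 - 0.90186 = 0.09814 ≈ 0.0981 bits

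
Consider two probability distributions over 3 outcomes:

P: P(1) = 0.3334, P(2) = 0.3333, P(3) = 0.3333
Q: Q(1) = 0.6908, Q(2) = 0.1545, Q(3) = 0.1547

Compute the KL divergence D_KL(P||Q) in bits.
0.3884 bits

D_KL(P||Q) = Σ P(x) log₂(P(x)/Q(x))

Computing term by term:
  P(1)·log₂(P(1)/Q(1)) = 0.3334·log₂(0.3334/0.6908) = -0.35041
  P(2)·log₂(P(2)/Q(2)) = 0.3333·log₂(0.3333/0.1545) = 0.36970
  P(3)·log₂(P(3)/Q(3)) = 0.3333·log₂(0.3333/0.1547) = 0.36908

D_KL(P||Q) = -0.35041 + 0.36970 + 0.36908 = 0.38837 ≈ 0.3884 bits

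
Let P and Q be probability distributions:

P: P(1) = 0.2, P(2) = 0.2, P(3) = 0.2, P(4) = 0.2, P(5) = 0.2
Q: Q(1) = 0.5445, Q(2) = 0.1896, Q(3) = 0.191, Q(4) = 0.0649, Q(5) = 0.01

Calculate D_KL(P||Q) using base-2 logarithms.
0.9288 bits

D_KL(P||Q) = Σ P(x) log₂(P(x)/Q(x))

Computing term by term:
  P(1)·log₂(P(1)/Q(1)) = 0.2·log₂(0.2/0.5445) = -0.28899
  P(2)·log₂(P(2)/Q(2)) = 0.2·log₂(0.2/0.1896) = 0.01541
  P(3)·log₂(P(3)/Q(3)) = 0.2·log₂(0.2/0.191) = 0.01329
  P(4)·log₂(P(4)/Q(4)) = 0.2·log₂(0.2/0.0649) = 0.32474
  P(5)·log₂(P(5)/Q(5)) = 0.2·log₂(0.2/0.01) = 0.86439

D_KL(P||Q) = -0.28899 + 0.01541 + 0.01329 + 0.32474 + 0.86439 = 0.92884 ≈ 0.9288 bits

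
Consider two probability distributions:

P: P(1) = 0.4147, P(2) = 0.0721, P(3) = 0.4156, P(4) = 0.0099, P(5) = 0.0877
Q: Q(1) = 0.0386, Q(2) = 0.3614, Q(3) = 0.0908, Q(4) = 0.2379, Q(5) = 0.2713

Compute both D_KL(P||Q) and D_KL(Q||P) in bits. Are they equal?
D_KL(P||Q) = 1.9766 bits, D_KL(Q||P) = 2.0422 bits. No, they are not equal.

D_KL(P||Q) = Σ P(x) log₂(P(x)/Q(x))

Computing term by term:
  P(1)·log₂(P(1)/Q(1)) = 0.4147·log₂(0.4147/0.0386) = 1.42051
  P(2)·log₂(P(2)/Q(2)) = 0.0721·log₂(0.0721/0.3614) = -0.16767
  P(3)·log₂(P(3)/Q(3)) = 0.4156·log₂(0.4156/0.0908) = 0.91201
  P(4)·log₂(P(4)/Q(4)) = 0.0099·log₂(0.0099/0.2379) = -0.04541
  P(5)·log₂(P(5)/Q(5)) = 0.0877·log₂(0.0877/0.2713) = -0.14288

D_KL(P||Q) = 1.42051 - 0.16767 + 0.91201 - 0.04541 - 0.14288 = 1.97656 ≈ 1.9766 bits

D_KL(Q||P) = Σ Q(x) log₂(Q(x)/P(x))

Computing term by term:
  Q(1)·log₂(Q(1)/P(1)) = 0.0386·log₂(0.0386/0.4147) = -0.13222
  Q(2)·log₂(Q(2)/P(2)) = 0.3614·log₂(0.3614/0.0721) = 0.84044
  Q(3)·log₂(Q(3)/P(3)) = 0.0908·log₂(0.0908/0.4156) = -0.19925
  Q(4)·log₂(Q(4)/P(4)) = 0.2379·log₂(0.2379/0.0099) = 1.09120
  Q(5)·log₂(Q(5)/P(5)) = 0.2713·log₂(0.2713/0.0877) = 0.44201

D_KL(Q||P) = -0.13222 + 0.84044 - 0.19925 + 1.09120 + 0.44201 = 2.04218 ≈ 2.0422 bits

These are NOT equal (difference: 0.0656 bits). KL divergence is asymmetric: D_KL(P||Q) ≠ D_KL(Q||P) in general.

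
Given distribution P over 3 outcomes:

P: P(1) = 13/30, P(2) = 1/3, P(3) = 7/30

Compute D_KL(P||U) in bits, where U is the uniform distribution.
0.0440 bits

U(i) = 1/3 for all i

D_KL(P||U) = Σ P(x) log₂(P(x) / (1/3))
           = Σ P(x) log₂(P(x)) + log₂(3)
           = log₂(3) - H(P)

H(P) = -Σ P(x) log₂(P(x)):
  -P(1)·log₂(P(1)) = -(13/30)·log₂(13/30) = 0.52280
  -P(2)·log₂(P(2)) = -(1/3)·log₂(1/3) = 0.52832
  -P(3)·log₂(P(3)) = -(7/30)·log₂(7/30) = 0.48989
H(P) = 0.52280 + 0.52832 + 0.48989 = 1.54101 bits

log₂(3) = 1.58496 bits

D_KL(P||U) = 1.58496 - 1.54101 = 0.04395 ≈ 0.0440 bits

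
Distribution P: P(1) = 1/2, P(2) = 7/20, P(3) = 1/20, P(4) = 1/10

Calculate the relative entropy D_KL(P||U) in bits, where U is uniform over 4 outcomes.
0.4216 bits

U(i) = 1/4 for all i

D_KL(P||U) = Σ P(x) log₂(P(x) / (1/4))
           = Σ P(x) log₂(P(x)) + log₂(4)
           = log₂(4) - H(P)

H(P) = -Σ P(x) log₂(P(x)):
  -P(1)·log₂(P(1)) = -(1/2)·log₂(1/2) = 0.50000
  -P(2)·log₂(P(2)) = -(7/20)·log₂(7/20) = 0.53010
  -P(3)·log₂(P(3)) = -(1/20)·log₂(1/20) = 0.21610
  -P(4)·log₂(P(4)) = -(1/10)·log₂(1/10) = 0.33219
H(P) = 0.50000 + 0.53010 + 0.21610 + 0.33219 = 1.57839 bits

log₂(4) = 2.00000 bits

D_KL(P||U) = 2.00000 - 1.57839 = 0.42161 ≈ 0.4216 bits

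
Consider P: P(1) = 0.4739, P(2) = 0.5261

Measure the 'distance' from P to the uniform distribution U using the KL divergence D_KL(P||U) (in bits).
0.0020 bits

U(i) = 1/2 for all i

D_KL(P||U) = Σ P(x) log₂(P(x) / (1/2))
           = Σ P(x) log₂(P(x)) + log₂(2)
           = log₂(2) - H(P)

H(P) = -Σ P(x) log₂(P(x)):
  -P(1)·log₂(P(1)) = -(0.4739)·log₂(0.4739) = 0.51055
  -P(2)·log₂(P(2)) = -(0.5261)·log₂(0.5261) = 0.48748
H(P) = 0.51055 + 0.48748 = 0.99803 bits

log₂(2) = 1.00000 bits

D_KL(P||U) = 1.00000 - 0.99803 = 0.00197 ≈ 0.0020 bits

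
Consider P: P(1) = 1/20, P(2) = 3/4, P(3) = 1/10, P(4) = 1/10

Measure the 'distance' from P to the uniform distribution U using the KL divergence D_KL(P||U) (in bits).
0.8082 bits

U(i) = 1/4 for all i

D_KL(P||U) = Σ P(x) log₂(P(x) / (1/4))
           = Σ P(x) log₂(P(x)) + log₂(4)
           = log₂(4) - H(P)

H(P) = -Σ P(x) log₂(P(x)):
  -P(1)·log₂(P(1)) = -(1/20)·log₂(1/20) = 0.21610
  -P(2)·log₂(P(2)) = -(3/4)·log₂(3/4) = 0.31128
  -P(3)·log₂(P(3)) = -(1/10)·log₂(1/10) = 0.33219
  -P(4)·log₂(P(4)) = -(1/10)·log₂(1/10) = 0.33219
H(P) = 0.21610 + 0.31128 + 0.33219 + 0.33219 = 1.19176 bits

log₂(4) = 2.00000 bits

D_KL(P||U) = 2.00000 - 1.19176 = 0.80824 ≈ 0.8082 bits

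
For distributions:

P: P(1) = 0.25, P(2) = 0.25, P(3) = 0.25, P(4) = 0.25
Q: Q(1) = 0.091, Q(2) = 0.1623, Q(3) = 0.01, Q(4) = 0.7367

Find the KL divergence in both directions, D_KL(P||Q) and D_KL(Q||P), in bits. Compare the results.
D_KL(P||Q) = 1.2915 bits, D_KL(Q||P) = 0.8684 bits. D_KL(P||Q) is larger than D_KL(Q||P) by 0.4231 bits; the two directions differ.

D_KL(P||Q) = Σ P(x) log₂(P(x)/Q(x))

Computing term by term:
  P(1)·log₂(P(1)/Q(1)) = 0.25·log₂(0.25/0.091) = 0.36450
  P(2)·log₂(P(2)/Q(2)) = 0.25·log₂(0.25/0.1623) = 0.15582
  P(3)·log₂(P(3)/Q(3)) = 0.25·log₂(0.25/0.01) = 1.16096
  P(4)·log₂(P(4)/Q(4)) = 0.25·log₂(0.25/0.7367) = -0.38979

D_KL(P||Q) = 0.36450 + 0.15582 + 1.16096 - 0.38979 = 1.29149 ≈ 1.2915 bits

D_KL(Q||P) = Σ Q(x) log₂(Q(x)/P(x))

Computing term by term:
  Q(1)·log₂(Q(1)/P(1)) = 0.091·log₂(0.091/0.25) = -0.13268
  Q(2)·log₂(Q(2)/P(2)) = 0.1623·log₂(0.1623/0.25) = -0.10116
  Q(3)·log₂(Q(3)/P(3)) = 0.01·log₂(0.01/0.25) = -0.04644
  Q(4)·log₂(Q(4)/P(4)) = 0.7367·log₂(0.7367/0.25) = 1.14863

D_KL(Q||P) = -0.13268 - 0.10116 - 0.04644 + 1.14863 = 0.86835 ≈ 0.8684 bits

These are NOT equal (difference: 0.4231 bits). KL divergence is asymmetric: D_KL(P||Q) ≠ D_KL(Q||P) in general.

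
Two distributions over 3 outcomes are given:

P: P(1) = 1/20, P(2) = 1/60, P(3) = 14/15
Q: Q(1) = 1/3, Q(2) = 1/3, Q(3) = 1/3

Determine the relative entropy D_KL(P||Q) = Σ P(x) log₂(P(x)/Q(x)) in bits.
1.1775 bits

D_KL(P||Q) = Σ P(x) log₂(P(x)/Q(x))

Computing term by term:
  P(1)·log₂(P(1)/Q(1)) = (1/20)·log₂((1/20)/(1/3)) = -0.13685
  P(2)·log₂(P(2)/Q(2)) = (1/60)·log₂((1/60)/(1/3)) = -0.07203
  P(3)·log₂(P(3)/Q(3)) = (14/15)·log₂((14/15)/(1/3)) = 1.38640

D_KL(P||Q) = -0.13685 - 0.07203 + 1.38640 = 1.17752 ≈ 1.1775 bits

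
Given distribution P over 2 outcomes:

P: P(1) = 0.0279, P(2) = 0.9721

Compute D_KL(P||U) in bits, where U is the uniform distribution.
0.8163 bits

U(i) = 1/2 for all i

D_KL(P||U) = Σ P(x) log₂(P(x) / (1/2))
           = Σ P(x) log₂(P(x)) + log₂(2)
           = log₂(2) - H(P)

H(P) = -Σ P(x) log₂(P(x)):
  -P(1)·log₂(P(1)) = -(0.0279)·log₂(0.0279) = 0.14406
  -P(2)·log₂(P(2)) = -(0.9721)·log₂(0.9721) = 0.03968
H(P) = 0.14406 + 0.03968 = 0.18374 bits

log₂(2) = 1.00000 bits

D_KL(P||U) = 1.00000 - 0.18374 = 0.81626 ≈ 0.8163 bits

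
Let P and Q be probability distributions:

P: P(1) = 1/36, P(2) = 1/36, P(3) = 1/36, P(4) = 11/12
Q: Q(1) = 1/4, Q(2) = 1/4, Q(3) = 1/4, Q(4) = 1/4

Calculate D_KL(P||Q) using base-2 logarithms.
1.4541 bits

D_KL(P||Q) = Σ P(x) log₂(P(x)/Q(x))

Computing term by term:
  P(1)·log₂(P(1)/Q(1)) = (1/36)·log₂((1/36)/(1/4)) = -0.08805
  P(2)·log₂(P(2)/Q(2)) = (1/36)·log₂((1/36)/(1/4)) = -0.08805
  P(3)·log₂(P(3)/Q(3)) = (1/36)·log₂((1/36)/(1/4)) = -0.08805
  P(4)·log₂(P(4)/Q(4)) = (11/12)·log₂((11/12)/(1/4)) = 1.71826

D_KL(P||Q) = -0.08805 - 0.08805 - 0.08805 + 1.71826 = 1.45411 ≈ 1.4541 bits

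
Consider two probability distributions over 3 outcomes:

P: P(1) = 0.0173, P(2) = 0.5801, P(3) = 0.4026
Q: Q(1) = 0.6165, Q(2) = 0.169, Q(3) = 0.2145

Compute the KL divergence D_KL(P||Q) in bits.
1.3087 bits

D_KL(P||Q) = Σ P(x) log₂(P(x)/Q(x))

Computing term by term:
  P(1)·log₂(P(1)/Q(1)) = 0.0173·log₂(0.0173/0.6165) = -0.08919
  P(2)·log₂(P(2)/Q(2)) = 0.5801·log₂(0.5801/0.169) = 1.03216
  P(3)·log₂(P(3)/Q(3)) = 0.4026·log₂(0.4026/0.2145) = 0.36571

D_KL(P||Q) = -0.08919 + 1.03216 + 0.36571 = 1.30868 ≈ 1.3087 bits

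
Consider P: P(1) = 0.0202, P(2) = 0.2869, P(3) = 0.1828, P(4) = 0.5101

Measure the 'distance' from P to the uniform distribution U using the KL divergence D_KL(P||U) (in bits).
0.4259 bits

U(i) = 1/4 for all i

D_KL(P||U) = Σ P(x) log₂(P(x) / (1/4))
           = Σ P(x) log₂(P(x)) + log₂(4)
           = log₂(4) - H(P)

H(P) = -Σ P(x) log₂(P(x)):
  -P(1)·log₂(P(1)) = -(0.0202)·log₂(0.0202) = 0.11372
  -P(2)·log₂(P(2)) = -(0.2869)·log₂(0.2869) = 0.51682
  -P(3)·log₂(P(3)) = -(0.1828)·log₂(0.1828) = 0.44816
  -P(4)·log₂(P(4)) = -(0.5101)·log₂(0.5101) = 0.49538
H(P) = 0.11372 + 0.51682 + 0.44816 + 0.49538 = 1.57408 bits

log₂(4) = 2.00000 bits

D_KL(P||U) = 2.00000 - 1.57408 = 0.42592 ≈ 0.4259 bits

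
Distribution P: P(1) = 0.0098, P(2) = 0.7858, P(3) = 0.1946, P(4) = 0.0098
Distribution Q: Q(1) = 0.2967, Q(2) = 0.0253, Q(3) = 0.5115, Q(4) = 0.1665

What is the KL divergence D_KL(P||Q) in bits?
3.5356 bits

D_KL(P||Q) = Σ P(x) log₂(P(x)/Q(x))

Computing term by term:
  P(1)·log₂(P(1)/Q(1)) = 0.0098·log₂(0.0098/0.2967) = -0.04822
  P(2)·log₂(P(2)/Q(2)) = 0.7858·log₂(0.7858/0.0253) = 3.89517
  P(3)·log₂(P(3)/Q(3)) = 0.1946·log₂(0.1946/0.5115) = -0.27132
  P(4)·log₂(P(4)/Q(4)) = 0.0098·log₂(0.0098/0.1665) = -0.04005

D_KL(P||Q) = -0.04822 + 3.89517 - 0.27132 - 0.04005 = 3.53558 ≈ 3.5356 bits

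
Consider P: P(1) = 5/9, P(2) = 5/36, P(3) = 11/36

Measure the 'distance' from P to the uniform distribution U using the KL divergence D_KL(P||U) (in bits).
0.1956 bits

U(i) = 1/3 for all i

D_KL(P||U) = Σ P(x) log₂(P(x) / (1/3))
           = Σ P(x) log₂(P(x)) + log₂(3)
           = log₂(3) - H(P)

H(P) = -Σ P(x) log₂(P(x)):
  -P(1)·log₂(P(1)) = -(5/9)·log₂(5/9) = 0.47111
  -P(2)·log₂(P(2)) = -(5/36)·log₂(5/36) = 0.39556
  -P(3)·log₂(P(3)) = -(11/36)·log₂(11/36) = 0.52265
H(P) = 0.47111 + 0.39556 + 0.52265 = 1.38932 bits

log₂(3) = 1.58496 bits

D_KL(P||U) = 1.58496 - 1.38932 = 0.19564 ≈ 0.1956 bits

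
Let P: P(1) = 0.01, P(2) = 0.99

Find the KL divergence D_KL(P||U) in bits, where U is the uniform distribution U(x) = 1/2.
0.9192 bits

U(i) = 1/2 for all i

D_KL(P||U) = Σ P(x) log₂(P(x) / (1/2))
           = Σ P(x) log₂(P(x)) + log₂(2)
           = log₂(2) - H(P)

H(P) = -Σ P(x) log₂(P(x)):
  -P(1)·log₂(P(1)) = -(0.01)·log₂(0.01) = 0.06644
  -P(2)·log₂(P(2)) = -(0.99)·log₂(0.99) = 0.01435
H(P) = 0.06644 + 0.01435 = 0.08079 bits

log₂(2) = 1.00000 bits

D_KL(P||U) = 1.00000 - 0.08079 = 0.91921 ≈ 0.9192 bits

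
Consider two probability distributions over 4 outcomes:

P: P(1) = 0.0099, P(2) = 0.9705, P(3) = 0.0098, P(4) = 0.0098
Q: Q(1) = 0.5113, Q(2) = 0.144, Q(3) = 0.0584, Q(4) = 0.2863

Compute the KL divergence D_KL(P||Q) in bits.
2.5422 bits

D_KL(P||Q) = Σ P(x) log₂(P(x)/Q(x))

Computing term by term:
  P(1)·log₂(P(1)/Q(1)) = 0.0099·log₂(0.0099/0.5113) = -0.05634
  P(2)·log₂(P(2)/Q(2)) = 0.9705·log₂(0.9705/0.144) = 2.67146
  P(3)·log₂(P(3)/Q(3)) = 0.0098·log₂(0.0098/0.0584) = -0.02524
  P(4)·log₂(P(4)/Q(4)) = 0.0098·log₂(0.0098/0.2863) = -0.04771

D_KL(P||Q) = -0.05634 + 2.67146 - 0.02524 - 0.04771 = 2.54217 ≈ 2.5422 bits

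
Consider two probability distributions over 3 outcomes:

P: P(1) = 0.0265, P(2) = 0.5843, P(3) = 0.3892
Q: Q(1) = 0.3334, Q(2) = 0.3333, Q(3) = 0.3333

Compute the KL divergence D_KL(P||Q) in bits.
0.4635 bits

D_KL(P||Q) = Σ P(x) log₂(P(x)/Q(x))

Computing term by term:
  P(1)·log₂(P(1)/Q(1)) = 0.0265·log₂(0.0265/0.3334) = -0.09681
  P(2)·log₂(P(2)/Q(2)) = 0.5843·log₂(0.5843/0.3333) = 0.47322
  P(3)·log₂(P(3)/Q(3)) = 0.3892·log₂(0.3892/0.3333) = 0.08706

D_KL(P||Q) = -0.09681 + 0.47322 + 0.08706 = 0.46347 ≈ 0.4635 bits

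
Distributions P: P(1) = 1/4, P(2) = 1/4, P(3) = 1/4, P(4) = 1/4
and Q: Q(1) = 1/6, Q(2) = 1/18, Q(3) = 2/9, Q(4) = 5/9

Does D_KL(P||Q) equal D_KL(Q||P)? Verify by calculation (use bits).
D_KL(P||Q) = 0.4432 bits, D_KL(Q||P) = 0.3842 bits. No — D_KL(P||Q) ≠ D_KL(Q||P) for this pair.

D_KL(P||Q) = Σ P(x) log₂(P(x)/Q(x))

Computing term by term:
  P(1)·log₂(P(1)/Q(1)) = (1/4)·log₂((1/4)/(1/6)) = 0.14624
  P(2)·log₂(P(2)/Q(2)) = (1/4)·log₂((1/4)/(1/18)) = 0.54248
  P(3)·log₂(P(3)/Q(3)) = (1/4)·log₂((1/4)/(2/9)) = 0.04248
  P(4)·log₂(P(4)/Q(4)) = (1/4)·log₂((1/4)/(5/9)) = -0.28800

D_KL(P||Q) = 0.14624 + 0.54248 + 0.04248 - 0.28800 = 0.44320 ≈ 0.4432 bits

D_KL(Q||P) = Σ Q(x) log₂(Q(x)/P(x))

Computing term by term:
  Q(1)·log₂(Q(1)/P(1)) = (1/6)·log₂((1/6)/(1/4)) = -0.09749
  Q(2)·log₂(Q(2)/P(2)) = (1/18)·log₂((1/18)/(1/4)) = -0.12055
  Q(3)·log₂(Q(3)/P(3)) = (2/9)·log₂((2/9)/(1/4)) = -0.03776
  Q(4)·log₂(Q(4)/P(4)) = (5/9)·log₂((5/9)/(1/4)) = 0.64000

D_KL(Q||P) = -0.09749 - 0.12055 - 0.03776 + 0.64000 = 0.38420 ≈ 0.3842 bits

These are NOT equal (difference: 0.0590 bits). KL divergence is asymmetric: D_KL(P||Q) ≠ D_KL(Q||P) in general.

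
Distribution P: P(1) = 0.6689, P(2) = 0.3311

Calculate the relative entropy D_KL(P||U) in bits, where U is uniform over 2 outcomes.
0.0840 bits

U(i) = 1/2 for all i

D_KL(P||U) = Σ P(x) log₂(P(x) / (1/2))
           = Σ P(x) log₂(P(x)) + log₂(2)
           = log₂(2) - H(P)

H(P) = -Σ P(x) log₂(P(x)):
  -P(1)·log₂(P(1)) = -(0.6689)·log₂(0.6689) = 0.38805
  -P(2)·log₂(P(2)) = -(0.3311)·log₂(0.3311) = 0.52799
H(P) = 0.38805 + 0.52799 = 0.91604 bits

log₂(2) = 1.00000 bits

D_KL(P||U) = 1.00000 - 0.91604 = 0.08396 ≈ 0.0840 bits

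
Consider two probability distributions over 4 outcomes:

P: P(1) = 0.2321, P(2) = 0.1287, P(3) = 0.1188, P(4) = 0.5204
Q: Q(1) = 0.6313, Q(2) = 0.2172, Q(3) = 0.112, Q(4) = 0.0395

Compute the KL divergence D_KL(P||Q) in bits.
1.5136 bits

D_KL(P||Q) = Σ P(x) log₂(P(x)/Q(x))

Computing term by term:
  P(1)·log₂(P(1)/Q(1)) = 0.2321·log₂(0.2321/0.6313) = -0.33505
  P(2)·log₂(P(2)/Q(2)) = 0.1287·log₂(0.1287/0.2172) = -0.09717
  P(3)·log₂(P(3)/Q(3)) = 0.1188·log₂(0.1188/0.112) = 0.01010
  P(4)·log₂(P(4)/Q(4)) = 0.5204·log₂(0.5204/0.0395) = 1.93573

D_KL(P||Q) = -0.33505 - 0.09717 + 0.01010 + 1.93573 = 1.51361 ≈ 1.5136 bits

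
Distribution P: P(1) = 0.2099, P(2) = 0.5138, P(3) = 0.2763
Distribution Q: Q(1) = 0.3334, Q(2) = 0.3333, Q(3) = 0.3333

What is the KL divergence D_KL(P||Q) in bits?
0.1059 bits

D_KL(P||Q) = Σ P(x) log₂(P(x)/Q(x))

Computing term by term:
  P(1)·log₂(P(1)/Q(1)) = 0.2099·log₂(0.2099/0.3334) = -0.14012
  P(2)·log₂(P(2)/Q(2)) = 0.5138·log₂(0.5138/0.3333) = 0.32081
  P(3)·log₂(P(3)/Q(3)) = 0.2763·log₂(0.2763/0.3333) = -0.07476

D_KL(P||Q) = -0.14012 + 0.32081 - 0.07476 = 0.10593 ≈ 0.1059 bits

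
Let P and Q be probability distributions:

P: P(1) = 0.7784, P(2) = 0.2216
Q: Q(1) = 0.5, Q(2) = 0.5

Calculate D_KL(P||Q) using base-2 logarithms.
0.2369 bits

D_KL(P||Q) = Σ P(x) log₂(P(x)/Q(x))

Computing term by term:
  P(1)·log₂(P(1)/Q(1)) = 0.7784·log₂(0.7784/0.5) = 0.49707
  P(2)·log₂(P(2)/Q(2)) = 0.2216·log₂(0.2216/0.5) = -0.26015

D_KL(P||Q) = 0.49707 - 0.26015 = 0.23692 ≈ 0.2369 bits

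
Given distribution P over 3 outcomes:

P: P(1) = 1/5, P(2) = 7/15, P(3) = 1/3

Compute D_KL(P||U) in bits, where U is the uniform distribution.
0.0791 bits

U(i) = 1/3 for all i

D_KL(P||U) = Σ P(x) log₂(P(x) / (1/3))
           = Σ P(x) log₂(P(x)) + log₂(3)
           = log₂(3) - H(P)

H(P) = -Σ P(x) log₂(P(x)):
  -P(1)·log₂(P(1)) = -(1/5)·log₂(1/5) = 0.46439
  -P(2)·log₂(P(2)) = -(7/15)·log₂(7/15) = 0.51312
  -P(3)·log₂(P(3)) = -(1/3)·log₂(1/3) = 0.52832
H(P) = 0.46439 + 0.51312 + 0.52832 = 1.50583 bits

log₂(3) = 1.58496 bits

D_KL(P||U) = 1.58496 - 1.50583 = 0.07913 ≈ 0.0791 bits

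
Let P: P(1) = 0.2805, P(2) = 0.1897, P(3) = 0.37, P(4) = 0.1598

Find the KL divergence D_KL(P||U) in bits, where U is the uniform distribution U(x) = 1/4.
0.0771 bits

U(i) = 1/4 for all i

D_KL(P||U) = Σ P(x) log₂(P(x) / (1/4))
           = Σ P(x) log₂(P(x)) + log₂(4)
           = log₂(4) - H(P)

H(P) = -Σ P(x) log₂(P(x)):
  -P(1)·log₂(P(1)) = -(0.2805)·log₂(0.2805) = 0.51442
  -P(2)·log₂(P(2)) = -(0.1897)·log₂(0.1897) = 0.45494
  -P(3)·log₂(P(3)) = -(0.37)·log₂(0.37) = 0.53073
  -P(4)·log₂(P(4)) = -(0.1598)·log₂(0.1598) = 0.42278
H(P) = 0.51442 + 0.45494 + 0.53073 + 0.42278 = 1.92287 bits

log₂(4) = 2.00000 bits

D_KL(P||U) = 2.00000 - 1.92287 = 0.07713 ≈ 0.0771 bits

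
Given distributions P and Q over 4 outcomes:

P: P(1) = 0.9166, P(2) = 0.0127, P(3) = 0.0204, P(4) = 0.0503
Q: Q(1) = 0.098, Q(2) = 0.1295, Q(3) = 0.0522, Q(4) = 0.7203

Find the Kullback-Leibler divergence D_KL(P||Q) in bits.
2.6931 bits

D_KL(P||Q) = Σ P(x) log₂(P(x)/Q(x))

Computing term by term:
  P(1)·log₂(P(1)/Q(1)) = 0.9166·log₂(0.9166/0.098) = 2.95644
  P(2)·log₂(P(2)/Q(2)) = 0.0127·log₂(0.0127/0.1295) = -0.04255
  P(3)·log₂(P(3)/Q(3)) = 0.0204·log₂(0.0204/0.0522) = -0.02765
  P(4)·log₂(P(4)/Q(4)) = 0.0503·log₂(0.0503/0.7203) = -0.19315

D_KL(P||Q) = 2.95644 - 0.04255 - 0.02765 - 0.19315 = 2.69309 ≈ 2.6931 bits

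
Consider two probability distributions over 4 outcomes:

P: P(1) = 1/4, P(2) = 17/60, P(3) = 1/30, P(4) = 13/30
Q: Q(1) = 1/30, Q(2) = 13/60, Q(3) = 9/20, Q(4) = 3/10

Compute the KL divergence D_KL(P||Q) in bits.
0.9411 bits

D_KL(P||Q) = Σ P(x) log₂(P(x)/Q(x))

Computing term by term:
  P(1)·log₂(P(1)/Q(1)) = (1/4)·log₂((1/4)/(1/30)) = 0.72672
  P(2)·log₂(P(2)/Q(2)) = (17/60)·log₂((17/60)/(13/60)) = 0.10966
  P(3)·log₂(P(3)/Q(3)) = (1/30)·log₂((1/30)/(9/20)) = -0.12516
  P(4)·log₂(P(4)/Q(4)) = (13/30)·log₂((13/30)/(3/10)) = 0.22989

D_KL(P||Q) = 0.72672 + 0.10966 - 0.12516 + 0.22989 = 0.94111 ≈ 0.9411 bits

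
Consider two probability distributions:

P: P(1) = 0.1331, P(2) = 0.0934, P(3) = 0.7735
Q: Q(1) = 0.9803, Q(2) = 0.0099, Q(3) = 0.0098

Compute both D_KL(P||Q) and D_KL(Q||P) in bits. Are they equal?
D_KL(P||Q) = 4.7940 bits, D_KL(Q||P) = 2.7301 bits. No, they are not equal.

D_KL(P||Q) = Σ P(x) log₂(P(x)/Q(x))

Computing term by term:
  P(1)·log₂(P(1)/Q(1)) = 0.1331·log₂(0.1331/0.9803) = -0.38342
  P(2)·log₂(P(2)/Q(2)) = 0.0934·log₂(0.0934/0.0099) = 0.30242
  P(3)·log₂(P(3)/Q(3)) = 0.7735·log₂(0.7735/0.0098) = 4.87496

D_KL(P||Q) = -0.38342 + 0.30242 + 4.87496 = 4.79396 ≈ 4.7940 bits

D_KL(Q||P) = Σ Q(x) log₂(Q(x)/P(x))

Computing term by term:
  Q(1)·log₂(Q(1)/P(1)) = 0.9803·log₂(0.9803/0.1331) = 2.82396
  Q(2)·log₂(Q(2)/P(2)) = 0.0099·log₂(0.0099/0.0934) = -0.03206
  Q(3)·log₂(Q(3)/P(3)) = 0.0098·log₂(0.0098/0.7735) = -0.06176

D_KL(Q||P) = 2.82396 - 0.03206 - 0.06176 = 2.73014 ≈ 2.7301 bits

These are NOT equal (difference: 2.0639 bits). KL divergence is asymmetric: D_KL(P||Q) ≠ D_KL(Q||P) in general.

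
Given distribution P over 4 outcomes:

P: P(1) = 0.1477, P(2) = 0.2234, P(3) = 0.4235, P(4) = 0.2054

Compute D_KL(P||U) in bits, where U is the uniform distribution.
0.1154 bits

U(i) = 1/4 for all i

D_KL(P||U) = Σ P(x) log₂(P(x) / (1/4))
           = Σ P(x) log₂(P(x)) + log₂(4)
           = log₂(4) - H(P)

H(P) = -Σ P(x) log₂(P(x)):
  -P(1)·log₂(P(1)) = -(0.1477)·log₂(0.1477) = 0.40754
  -P(2)·log₂(P(2)) = -(0.2234)·log₂(0.2234) = 0.48306
  -P(3)·log₂(P(3)) = -(0.4235)·log₂(0.4235) = 0.52496
  -P(4)·log₂(P(4)) = -(0.2054)·log₂(0.2054) = 0.46903
H(P) = 0.40754 + 0.48306 + 0.52496 + 0.46903 = 1.88459 bits

log₂(4) = 2.00000 bits

D_KL(P||U) = 2.00000 - 1.88459 = 0.11541 ≈ 0.1154 bits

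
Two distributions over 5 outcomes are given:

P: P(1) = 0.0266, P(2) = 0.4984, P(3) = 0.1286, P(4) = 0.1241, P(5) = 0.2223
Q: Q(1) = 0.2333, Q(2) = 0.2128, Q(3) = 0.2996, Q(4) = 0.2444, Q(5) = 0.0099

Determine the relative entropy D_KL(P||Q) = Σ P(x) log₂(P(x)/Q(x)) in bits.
1.2483 bits

D_KL(P||Q) = Σ P(x) log₂(P(x)/Q(x))

Computing term by term:
  P(1)·log₂(P(1)/Q(1)) = 0.0266·log₂(0.0266/0.2333) = -0.08333
  P(2)·log₂(P(2)/Q(2)) = 0.4984·log₂(0.4984/0.2128) = 0.61194
  P(3)·log₂(P(3)/Q(3)) = 0.1286·log₂(0.1286/0.2996) = -0.15691
  P(4)·log₂(P(4)/Q(4)) = 0.1241·log₂(0.1241/0.2444) = -0.12134
  P(5)·log₂(P(5)/Q(5)) = 0.2223·log₂(0.2223/0.0099) = 0.99789

D_KL(P||Q) = -0.08333 + 0.61194 - 0.15691 - 0.12134 + 0.99789 = 1.24825 ≈ 1.2483 bits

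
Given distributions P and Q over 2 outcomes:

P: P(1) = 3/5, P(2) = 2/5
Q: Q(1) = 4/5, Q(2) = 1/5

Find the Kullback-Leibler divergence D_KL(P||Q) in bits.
0.1510 bits

D_KL(P||Q) = Σ P(x) log₂(P(x)/Q(x))

Computing term by term:
  P(1)·log₂(P(1)/Q(1)) = (3/5)·log₂((3/5)/(4/5)) = -0.24902
  P(2)·log₂(P(2)/Q(2)) = (2/5)·log₂((2/5)/(1/5)) = 0.40000

D_KL(P||Q) = -0.24902 + 0.40000 = 0.15098 ≈ 0.1510 bits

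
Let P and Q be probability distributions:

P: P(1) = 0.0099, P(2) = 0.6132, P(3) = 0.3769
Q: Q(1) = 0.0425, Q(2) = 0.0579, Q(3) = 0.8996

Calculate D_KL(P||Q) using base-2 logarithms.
1.5939 bits

D_KL(P||Q) = Σ P(x) log₂(P(x)/Q(x))

Computing term by term:
  P(1)·log₂(P(1)/Q(1)) = 0.0099·log₂(0.0099/0.0425) = -0.02081
  P(2)·log₂(P(2)/Q(2)) = 0.6132·log₂(0.6132/0.0579) = 2.08778
  P(3)·log₂(P(3)/Q(3)) = 0.3769·log₂(0.3769/0.8996) = -0.47305

D_KL(P||Q) = -0.02081 + 2.08778 - 0.47305 = 1.59392 ≈ 1.5939 bits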